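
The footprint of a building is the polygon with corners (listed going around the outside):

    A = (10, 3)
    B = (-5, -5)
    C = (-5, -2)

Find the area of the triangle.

Apply the shoelace formula: 2A = Σ (x_i·y_{i+1} − x_{i+1}·y_i), indices taken mod 3.
A→B: (10)(-5) − (-5)(3) = -35
B→C: (-5)(-2) − (-5)(-5) = -15
C→A: (-5)(3) − (10)(-2) = 5
Σ = -45
Area = |Σ|/2 = 22.5.

22.5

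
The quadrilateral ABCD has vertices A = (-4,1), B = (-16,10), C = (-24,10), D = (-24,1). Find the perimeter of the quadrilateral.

52

|AB| = √((-12)² + (9)²) = √225 = 15
|BC| = √((-8)² + (0)²) = √64 = 8
|CD| = √((0)² + (-9)²) = √81 = 9
|DA| = √((20)² + (0)²) = √400 = 20
Perimeter = 15 + 8 + 9 + 20 = 52.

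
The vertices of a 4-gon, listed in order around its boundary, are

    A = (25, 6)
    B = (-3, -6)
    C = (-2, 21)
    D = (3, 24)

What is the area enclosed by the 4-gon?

450

Σ = (-132) + (-75) + (-111) + (-582) = -900
Area = |Σ|/2 = 450.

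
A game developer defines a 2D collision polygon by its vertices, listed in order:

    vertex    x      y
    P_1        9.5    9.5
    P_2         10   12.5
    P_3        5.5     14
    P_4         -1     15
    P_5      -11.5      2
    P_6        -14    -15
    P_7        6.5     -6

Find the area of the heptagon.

431.375

Apply the shoelace formula: 2A = Σ (x_i·y_{i+1} − x_{i+1}·y_i), indices taken mod 7.
Cross-terms: 23.75, 71.25, 96.5, 170.5, 200.5, 181.5, 118.75  ⇒  Σ = 862.75
Area = |Σ|/2 = 431.375.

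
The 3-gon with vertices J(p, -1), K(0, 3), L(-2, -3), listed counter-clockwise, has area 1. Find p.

-1

The doubled signed area Σ (x_i y_{i+1} − x_{i+1} y_i) is linear in p.
With p=0 it equals 8; the coefficient of p is 6 (from the two edges through J).
So 6·p + 8 = 2·1 = 2 ⇒ p = -1.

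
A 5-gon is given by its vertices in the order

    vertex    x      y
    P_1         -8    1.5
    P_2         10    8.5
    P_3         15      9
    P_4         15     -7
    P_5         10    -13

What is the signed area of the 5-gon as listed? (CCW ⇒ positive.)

Apply the surveyor's formula: 2A = Σ (x_i·y_{i+1} − x_{i+1}·y_i), indices taken mod 5.
P_1→P_2: (-8)(8.5) − (10)(1.5) = -83
P_2→P_3: (10)(9) − (15)(8.5) = -37.5
P_3→P_4: (15)(-7) − (15)(9) = -240
P_4→P_5: (15)(-13) − (10)(-7) = -125
P_5→P_1: (10)(1.5) − (-8)(-13) = -89
Σ = -574.5
Signed area = Σ/2 = -287.25 (negative ⇒ clockwise traversal).

-287.25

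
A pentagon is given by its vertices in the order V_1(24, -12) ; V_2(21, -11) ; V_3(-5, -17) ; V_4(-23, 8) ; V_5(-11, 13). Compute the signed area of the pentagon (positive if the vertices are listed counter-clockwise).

Σ = (-12) + (-412) + (-431) + (-211) + (-180) = -1246
Signed area = Σ/2 = -623 (negative ⇒ clockwise traversal).

-623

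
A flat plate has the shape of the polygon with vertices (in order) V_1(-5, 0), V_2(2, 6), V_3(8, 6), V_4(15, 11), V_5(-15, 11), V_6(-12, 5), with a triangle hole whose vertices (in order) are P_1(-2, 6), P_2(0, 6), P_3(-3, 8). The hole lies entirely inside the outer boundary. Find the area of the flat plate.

Outer boundary:
Σ = (-30) + (-36) + (-2) + (330) + (57) + (25) = 344
Area = |Σ|/2 = 172.
Hole:
Apply the shoelace formula: 2A = Σ (x_i·y_{i+1} − x_{i+1}·y_i), indices taken mod 3.
P_1→P_2: (-2)(6) − (0)(6) = -12
P_2→P_3: (0)(8) − (-3)(6) = 18
P_3→P_1: (-3)(6) − (-2)(8) = -2
Σ = 4
Area = |Σ|/2 = 2.
Net area = 172 − 2 = 170.

170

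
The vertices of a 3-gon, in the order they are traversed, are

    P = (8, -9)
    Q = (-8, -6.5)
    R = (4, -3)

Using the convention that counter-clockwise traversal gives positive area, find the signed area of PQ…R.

Apply the shoelace (surveyor's) formula: 2A = Σ (x_i·y_{i+1} − x_{i+1}·y_i), indices taken mod 3.
Cross-terms: -124, 50, -12  ⇒  Σ = -86
Signed area = Σ/2 = -43 (negative ⇒ clockwise traversal).

-43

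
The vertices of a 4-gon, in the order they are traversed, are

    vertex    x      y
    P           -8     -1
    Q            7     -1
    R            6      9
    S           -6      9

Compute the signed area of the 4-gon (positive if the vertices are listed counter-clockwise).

135

P→Q: (-8)(-1) − (7)(-1) = 15
Q→R: (7)(9) − (6)(-1) = 69
R→S: (6)(9) − (-6)(9) = 108
S→P: (-6)(-1) − (-8)(9) = 78
Σ = 270
Signed area = Σ/2 = 135 (positive ⇒ counter-clockwise traversal).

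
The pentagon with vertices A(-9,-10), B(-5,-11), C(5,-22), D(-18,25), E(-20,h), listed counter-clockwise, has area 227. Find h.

The doubled signed area Σ (x_i y_{i+1} − x_{i+1} y_i) is linear in h.
With h=0 it equals 643; the coefficient of h is -9 (from the two edges through E).
So -9·h + 643 = 2·227 = 454 ⇒ h = 21.

21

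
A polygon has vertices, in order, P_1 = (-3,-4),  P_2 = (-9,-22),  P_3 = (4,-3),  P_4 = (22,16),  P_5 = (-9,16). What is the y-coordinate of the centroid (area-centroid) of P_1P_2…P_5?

157/27

Apply the shoelace (surveyor's) formula. First the cross-terms c_i = x_i·y_{i+1} − x_{i+1}·y_i:
  30, 115, 130, 496, 84  ⇒  2A = 855, A = 427.5.
Then Σ (y_i + y_{i+1})·c_i = 14915, so ȳ = 14915 / (6·427.5) = 157/27.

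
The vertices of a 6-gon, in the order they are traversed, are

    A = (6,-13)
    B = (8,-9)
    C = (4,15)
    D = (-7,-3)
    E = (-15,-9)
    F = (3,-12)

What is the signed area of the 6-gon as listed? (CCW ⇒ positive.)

278.5

Apply the surveyor's formula: 2A = Σ (x_i·y_{i+1} − x_{i+1}·y_i), indices taken mod 6.
Σ = (50) + (156) + (93) + (18) + (207) + (33) = 557
Signed area = Σ/2 = 278.5 (positive ⇒ counter-clockwise traversal).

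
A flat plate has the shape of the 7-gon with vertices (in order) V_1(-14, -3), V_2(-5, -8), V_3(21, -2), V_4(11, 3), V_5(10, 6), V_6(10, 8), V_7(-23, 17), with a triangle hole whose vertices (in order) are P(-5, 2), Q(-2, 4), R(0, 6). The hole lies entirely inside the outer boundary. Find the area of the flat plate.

537.5

Outer boundary:
Apply the surveyor's formula: 2A = Σ (x_i·y_{i+1} − x_{i+1}·y_i), indices taken mod 7.
V_1→V_2: (-14)(-8) − (-5)(-3) = 97
V_2→V_3: (-5)(-2) − (21)(-8) = 178
V_3→V_4: (21)(3) − (11)(-2) = 85
V_4→V_5: (11)(6) − (10)(3) = 36
V_5→V_6: (10)(8) − (10)(6) = 20
V_6→V_7: (10)(17) − (-23)(8) = 354
V_7→V_1: (-23)(-3) − (-14)(17) = 307
Σ = 1077
Area = |Σ|/2 = 538.5.
Hole:
Σ = (-16) + (-12) + (30) = 2
Area = |Σ|/2 = 1.
Net area = 538.5 − 1 = 537.5.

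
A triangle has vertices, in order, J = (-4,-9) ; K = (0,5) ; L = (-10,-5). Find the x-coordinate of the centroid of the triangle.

-14/3

Apply Gauss's area formula. First the cross-terms c_i = x_i·y_{i+1} − x_{i+1}·y_i:
  -20, 50, 70  ⇒  2A = 100, A = 50.
Then Σ (x_i + x_{i+1})·c_i = -1400, so x̄ = -1400 / (6·50) = -14/3.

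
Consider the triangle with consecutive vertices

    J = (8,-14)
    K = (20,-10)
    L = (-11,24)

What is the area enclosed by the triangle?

Cross-terms: 200, 370, -38  ⇒  Σ = 532
Area = |Σ|/2 = 266.

266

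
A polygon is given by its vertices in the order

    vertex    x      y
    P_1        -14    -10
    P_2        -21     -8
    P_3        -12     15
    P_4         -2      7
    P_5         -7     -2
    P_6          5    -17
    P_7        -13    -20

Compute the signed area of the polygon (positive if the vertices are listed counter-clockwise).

P_1→P_2: (-14)(-8) − (-21)(-10) = -98
P_2→P_3: (-21)(15) − (-12)(-8) = -411
P_3→P_4: (-12)(7) − (-2)(15) = -54
P_4→P_5: (-2)(-2) − (-7)(7) = 53
P_5→P_6: (-7)(-17) − (5)(-2) = 129
P_6→P_7: (5)(-20) − (-13)(-17) = -321
P_7→P_1: (-13)(-10) − (-14)(-20) = -150
Σ = -852
Signed area = Σ/2 = -426 (negative ⇒ clockwise traversal).

-426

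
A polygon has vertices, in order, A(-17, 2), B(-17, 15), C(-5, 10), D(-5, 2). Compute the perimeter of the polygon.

46

|AB| = √((0)² + (13)²) = √169 = 13
|BC| = √((12)² + (-5)²) = √169 = 13
|CD| = √((0)² + (-8)²) = √64 = 8
|DA| = √((-12)² + (0)²) = √144 = 12
Perimeter = 13 + 13 + 8 + 12 = 46.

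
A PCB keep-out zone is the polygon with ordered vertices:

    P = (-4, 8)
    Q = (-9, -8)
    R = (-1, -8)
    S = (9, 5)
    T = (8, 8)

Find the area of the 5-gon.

181.5

Apply the surveyor's formula: 2A = Σ (x_i·y_{i+1} − x_{i+1}·y_i), indices taken mod 5.
Cross-terms: 104, 64, 67, 32, 96  ⇒  Σ = 363
Area = |Σ|/2 = 181.5.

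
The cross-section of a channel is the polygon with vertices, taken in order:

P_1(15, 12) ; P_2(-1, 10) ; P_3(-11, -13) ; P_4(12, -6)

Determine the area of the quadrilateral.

Apply the surveyor's formula: 2A = Σ (x_i·y_{i+1} − x_{i+1}·y_i), indices taken mod 4.
Σ = (162) + (123) + (222) + (234) = 741
Area = |Σ|/2 = 370.5.

370.5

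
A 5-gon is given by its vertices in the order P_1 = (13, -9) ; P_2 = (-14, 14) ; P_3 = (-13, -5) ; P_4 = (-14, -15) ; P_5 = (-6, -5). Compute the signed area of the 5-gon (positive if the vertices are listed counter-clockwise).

Apply the shoelace formula: 2A = Σ (x_i·y_{i+1} − x_{i+1}·y_i), indices taken mod 5.
Cross-terms: 56, 252, 125, -20, 119  ⇒  Σ = 532
Signed area = Σ/2 = 266 (positive ⇒ counter-clockwise traversal).

266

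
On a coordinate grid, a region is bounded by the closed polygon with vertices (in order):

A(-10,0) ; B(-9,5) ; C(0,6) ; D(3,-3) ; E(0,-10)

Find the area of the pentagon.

126

Cross-terms: -50, -54, -18, -30, -100  ⇒  Σ = -252
Area = |Σ|/2 = 126.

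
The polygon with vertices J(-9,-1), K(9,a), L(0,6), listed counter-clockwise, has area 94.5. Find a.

Write out the shoelace sum; only the two edges meeting at K involve a:
2·Area = [((-9)·a − 9·(-1)) + (9·6 − 0·a)] + 54
       = -9·a + 117 = 189
⇒ a = -8.

-8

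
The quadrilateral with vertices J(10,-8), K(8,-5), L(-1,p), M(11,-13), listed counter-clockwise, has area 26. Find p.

4

Write out the shoelace sum; only the two edges meeting at L involve p:
2·Area = [(8·p − (-1)·(-5)) + ((-1)·(-13) − 11·p)] + 56
       = -3·p + 64 = 52
⇒ p = 4.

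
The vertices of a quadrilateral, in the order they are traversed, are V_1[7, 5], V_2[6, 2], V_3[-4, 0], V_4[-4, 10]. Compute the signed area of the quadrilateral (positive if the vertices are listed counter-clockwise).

-69

Apply the surveyor's formula: 2A = Σ (x_i·y_{i+1} − x_{i+1}·y_i), indices taken mod 4.
Cross-terms: -16, 8, -40, -90  ⇒  Σ = -138
Signed area = Σ/2 = -69 (negative ⇒ clockwise traversal).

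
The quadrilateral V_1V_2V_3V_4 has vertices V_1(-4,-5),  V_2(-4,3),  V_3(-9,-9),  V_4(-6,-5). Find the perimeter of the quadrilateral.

|V_1V_2| = √((0)² + (8)²) = √64 = 8
|V_2V_3| = √((-5)² + (-12)²) = √169 = 13
|V_3V_4| = √((3)² + (4)²) = √25 = 5
|V_4V_1| = √((2)² + (0)²) = √4 = 2
Perimeter = 8 + 13 + 5 + 2 = 28.

28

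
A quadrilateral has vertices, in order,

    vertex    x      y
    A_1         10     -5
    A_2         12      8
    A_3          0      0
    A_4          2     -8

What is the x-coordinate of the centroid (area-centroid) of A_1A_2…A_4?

Apply the shoelace (surveyor's) formula. First the cross-terms c_i = x_i·y_{i+1} − x_{i+1}·y_i:
  140, 0, 0, 70  ⇒  2A = 210, A = 105.
Then Σ (x_i + x_{i+1})·c_i = 3920, so x̄ = 3920 / (6·105) = 56/9.

56/9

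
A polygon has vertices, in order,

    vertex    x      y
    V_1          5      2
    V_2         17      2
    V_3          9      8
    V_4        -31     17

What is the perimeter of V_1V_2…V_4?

|V_1V_2| = √((12)² + (0)²) = √144 = 12
|V_2V_3| = √((-8)² + (6)²) = √100 = 10
|V_3V_4| = √((-40)² + (9)²) = √1681 = 41
|V_4V_1| = √((36)² + (-15)²) = √1521 = 39
Perimeter = 12 + 10 + 41 + 39 = 102.

102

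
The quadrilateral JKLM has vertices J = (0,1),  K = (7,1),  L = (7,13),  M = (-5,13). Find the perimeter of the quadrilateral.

44

|JK| = √((7)² + (0)²) = √49 = 7
|KL| = √((0)² + (12)²) = √144 = 12
|LM| = √((-12)² + (0)²) = √144 = 12
|MJ| = √((5)² + (-12)²) = √169 = 13
Perimeter = 7 + 12 + 12 + 13 = 44.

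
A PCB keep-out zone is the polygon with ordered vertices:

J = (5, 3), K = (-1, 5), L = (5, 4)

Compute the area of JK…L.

3

J→K: (5)(5) − (-1)(3) = 28
K→L: (-1)(4) − (5)(5) = -29
L→J: (5)(3) − (5)(4) = -5
Σ = -6
Area = |Σ|/2 = 3.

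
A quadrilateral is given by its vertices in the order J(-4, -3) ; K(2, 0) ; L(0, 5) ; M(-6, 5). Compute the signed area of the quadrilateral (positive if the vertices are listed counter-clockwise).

42

Apply Gauss's area formula: 2A = Σ (x_i·y_{i+1} − x_{i+1}·y_i), indices taken mod 4.
Σ = (6) + (10) + (30) + (38) = 84
Signed area = Σ/2 = 42 (positive ⇒ counter-clockwise traversal).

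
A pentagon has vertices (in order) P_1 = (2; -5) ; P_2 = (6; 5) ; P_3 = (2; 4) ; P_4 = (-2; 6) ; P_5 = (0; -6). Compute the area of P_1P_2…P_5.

Σ = (40) + (14) + (20) + (12) + (12) = 98
Area = |Σ|/2 = 49.

49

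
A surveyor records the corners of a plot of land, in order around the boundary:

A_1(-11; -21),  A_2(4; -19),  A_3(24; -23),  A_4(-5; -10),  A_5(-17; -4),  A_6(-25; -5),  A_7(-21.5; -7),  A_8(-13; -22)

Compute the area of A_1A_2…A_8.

308.75

Apply the shoelace (surveyor's) formula: 2A = Σ (x_i·y_{i+1} − x_{i+1}·y_i), indices taken mod 8.
A_1→A_2: (-11)(-19) − (4)(-21) = 293
A_2→A_3: (4)(-23) − (24)(-19) = 364
A_3→A_4: (24)(-10) − (-5)(-23) = -355
A_4→A_5: (-5)(-4) − (-17)(-10) = -150
A_5→A_6: (-17)(-5) − (-25)(-4) = -15
A_6→A_7: (-25)(-7) − (-21.5)(-5) = 67.5
A_7→A_8: (-21.5)(-22) − (-13)(-7) = 382
A_8→A_1: (-13)(-21) − (-11)(-22) = 31
Σ = 617.5
Area = |Σ|/2 = 308.75.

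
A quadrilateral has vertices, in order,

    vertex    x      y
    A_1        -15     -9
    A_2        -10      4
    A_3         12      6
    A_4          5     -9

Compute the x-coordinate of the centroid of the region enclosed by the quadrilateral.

-83/48

Apply the shoelace formula. First the cross-terms c_i = x_i·y_{i+1} − x_{i+1}·y_i:
  -150, -108, -138, -180  ⇒  2A = -576, A = -288.
Then Σ (x_i + x_{i+1})·c_i = 2988, so x̄ = 2988 / (6·(-288)) = -83/48.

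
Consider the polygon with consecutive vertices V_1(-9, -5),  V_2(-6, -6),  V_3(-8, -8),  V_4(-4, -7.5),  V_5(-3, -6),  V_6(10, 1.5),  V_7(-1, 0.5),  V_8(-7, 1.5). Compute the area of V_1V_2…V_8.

83

Apply the shoelace (surveyor's) formula: 2A = Σ (x_i·y_{i+1} − x_{i+1}·y_i), indices taken mod 8.
Cross-terms: 24, 0, 28, 1.5, 55.5, 6.5, 2, 48.5  ⇒  Σ = 166
Area = |Σ|/2 = 83.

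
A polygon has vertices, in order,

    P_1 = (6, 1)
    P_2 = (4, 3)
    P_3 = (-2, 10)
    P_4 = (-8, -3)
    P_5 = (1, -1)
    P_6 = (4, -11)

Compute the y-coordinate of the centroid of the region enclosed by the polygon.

149/165

Apply the shoelace formula. First the cross-terms c_i = x_i·y_{i+1} − x_{i+1}·y_i:
  14, 46, 86, 11, -7, 70  ⇒  2A = 220, A = 110.
Then Σ (y_i + y_{i+1})·c_i = 596, so ȳ = 596 / (6·110) = 149/165.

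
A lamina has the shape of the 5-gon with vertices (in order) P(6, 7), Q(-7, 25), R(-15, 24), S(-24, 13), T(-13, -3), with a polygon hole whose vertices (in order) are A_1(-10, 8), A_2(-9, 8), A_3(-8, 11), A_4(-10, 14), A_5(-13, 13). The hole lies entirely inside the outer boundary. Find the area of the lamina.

461

Outer boundary:
Apply the shoelace (surveyor's) formula: 2A = Σ (x_i·y_{i+1} − x_{i+1}·y_i), indices taken mod 5.
Cross-terms: 199, 207, 381, 241, -73  ⇒  Σ = 955
Area = |Σ|/2 = 477.5.
Hole:
Cross-terms: -8, -35, -2, 52, 26  ⇒  Σ = 33
Area = |Σ|/2 = 16.5.
Net area = 477.5 − 16.5 = 461.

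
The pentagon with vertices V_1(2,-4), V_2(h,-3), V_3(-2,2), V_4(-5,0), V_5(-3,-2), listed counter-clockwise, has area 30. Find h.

Write out the shoelace sum; only the two edges meeting at V_2 involve h:
2·Area = [(2·(-3) − h·(-4)) + (h·2 − (-2)·(-3))] + 36
       = 6·h + 24 = 60
⇒ h = 6.

6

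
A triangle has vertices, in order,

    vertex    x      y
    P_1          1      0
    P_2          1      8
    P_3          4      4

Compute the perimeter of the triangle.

|P_1P_2| = √((0)² + (8)²) = √64 = 8
|P_2P_3| = √((3)² + (-4)²) = √25 = 5
|P_3P_1| = √((-3)² + (-4)²) = √25 = 5
Perimeter = 8 + 5 + 5 = 18.

18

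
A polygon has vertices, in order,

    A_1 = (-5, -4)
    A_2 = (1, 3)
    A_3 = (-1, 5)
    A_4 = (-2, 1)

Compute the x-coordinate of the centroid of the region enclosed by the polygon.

Apply the surveyor's formula. First the cross-terms c_i = x_i·y_{i+1} − x_{i+1}·y_i:
  -11, 8, 9, 13  ⇒  2A = 19, A = 9.5.
Then Σ (x_i + x_{i+1})·c_i = -74, so x̄ = -74 / (6·9.5) = -74/57.

-74/57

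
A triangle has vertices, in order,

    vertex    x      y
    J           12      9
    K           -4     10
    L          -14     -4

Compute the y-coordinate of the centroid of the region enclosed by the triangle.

5

Apply the surveyor's formula. First the cross-terms c_i = x_i·y_{i+1} − x_{i+1}·y_i:
  156, 156, -78  ⇒  2A = 234, A = 117.
Then Σ (y_i + y_{i+1})·c_i = 3510, so ȳ = 3510 / (6·117) = 5.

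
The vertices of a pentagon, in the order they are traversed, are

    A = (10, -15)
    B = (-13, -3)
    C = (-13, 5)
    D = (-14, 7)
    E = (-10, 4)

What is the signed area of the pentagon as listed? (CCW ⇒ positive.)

Apply the shoelace (surveyor's) formula: 2A = Σ (x_i·y_{i+1} − x_{i+1}·y_i), indices taken mod 5.
A→B: (10)(-3) − (-13)(-15) = -225
B→C: (-13)(5) − (-13)(-3) = -104
C→D: (-13)(7) − (-14)(5) = -21
D→E: (-14)(4) − (-10)(7) = 14
E→A: (-10)(-15) − (10)(4) = 110
Σ = -226
Signed area = Σ/2 = -113 (negative ⇒ clockwise traversal).

-113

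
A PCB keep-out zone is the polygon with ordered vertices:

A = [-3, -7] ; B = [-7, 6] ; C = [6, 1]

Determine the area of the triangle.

A→B: (-3)(6) − (-7)(-7) = -67
B→C: (-7)(1) − (6)(6) = -43
C→A: (6)(-7) − (-3)(1) = -39
Σ = -149
Area = |Σ|/2 = 74.5.

74.5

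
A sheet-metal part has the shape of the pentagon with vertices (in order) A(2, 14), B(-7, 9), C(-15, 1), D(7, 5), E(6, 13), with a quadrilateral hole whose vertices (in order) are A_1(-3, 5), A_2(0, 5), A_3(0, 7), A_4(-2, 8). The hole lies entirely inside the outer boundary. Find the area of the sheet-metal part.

Outer boundary:
Apply the shoelace (surveyor's) formula: 2A = Σ (x_i·y_{i+1} − x_{i+1}·y_i), indices taken mod 5.
A→B: (2)(9) − (-7)(14) = 116
B→C: (-7)(1) − (-15)(9) = 128
C→D: (-15)(5) − (7)(1) = -82
D→E: (7)(13) − (6)(5) = 61
E→A: (6)(14) − (2)(13) = 58
Σ = 281
Area = |Σ|/2 = 140.5.
Hole:
Σ = (-15) + (0) + (14) + (14) = 13
Area = |Σ|/2 = 6.5.
Net area = 140.5 − 6.5 = 134.

134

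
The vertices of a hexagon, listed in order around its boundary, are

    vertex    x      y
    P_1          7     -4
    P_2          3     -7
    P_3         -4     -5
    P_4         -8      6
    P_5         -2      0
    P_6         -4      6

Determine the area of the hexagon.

85

Apply the shoelace (surveyor's) formula: 2A = Σ (x_i·y_{i+1} − x_{i+1}·y_i), indices taken mod 6.
Cross-terms: -37, -43, -64, 12, -12, -26  ⇒  Σ = -170
Area = |Σ|/2 = 85.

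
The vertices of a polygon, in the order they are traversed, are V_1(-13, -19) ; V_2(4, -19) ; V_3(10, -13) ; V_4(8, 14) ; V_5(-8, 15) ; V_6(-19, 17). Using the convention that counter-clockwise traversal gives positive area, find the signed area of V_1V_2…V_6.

Σ = (323) + (138) + (244) + (232) + (149) + (582) = 1668
Signed area = Σ/2 = 834 (positive ⇒ counter-clockwise traversal).

834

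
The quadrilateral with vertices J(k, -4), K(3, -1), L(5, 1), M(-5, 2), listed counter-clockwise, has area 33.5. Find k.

The doubled signed area Σ (x_i y_{i+1} − x_{i+1} y_i) is linear in k.
With k=0 it equals 55; the coefficient of k is -3 (from the two edges through J).
So -3·k + 55 = 2·33.5 = 67 ⇒ k = -4.

-4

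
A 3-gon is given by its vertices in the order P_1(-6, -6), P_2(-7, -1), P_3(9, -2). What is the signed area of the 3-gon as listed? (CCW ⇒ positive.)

-39.5

Σ = (-36) + (23) + (-66) = -79
Signed area = Σ/2 = -39.5 (negative ⇒ clockwise traversal).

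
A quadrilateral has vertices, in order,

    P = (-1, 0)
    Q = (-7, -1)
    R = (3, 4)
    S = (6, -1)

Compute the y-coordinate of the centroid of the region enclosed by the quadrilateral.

Apply the surveyor's formula. First the cross-terms c_i = x_i·y_{i+1} − x_{i+1}·y_i:
  1, -25, -27, -1  ⇒  2A = -52, A = -26.
Then Σ (y_i + y_{i+1})·c_i = -156, so ȳ = -156 / (6·(-26)) = 1.

1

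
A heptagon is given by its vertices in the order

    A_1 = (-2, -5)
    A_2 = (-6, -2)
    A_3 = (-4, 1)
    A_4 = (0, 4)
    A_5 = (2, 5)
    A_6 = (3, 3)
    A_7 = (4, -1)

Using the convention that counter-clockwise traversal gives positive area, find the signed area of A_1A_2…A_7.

-55

Apply the shoelace (surveyor's) formula: 2A = Σ (x_i·y_{i+1} − x_{i+1}·y_i), indices taken mod 7.
Σ = (-26) + (-14) + (-16) + (-8) + (-9) + (-15) + (-22) = -110
Signed area = Σ/2 = -55 (negative ⇒ clockwise traversal).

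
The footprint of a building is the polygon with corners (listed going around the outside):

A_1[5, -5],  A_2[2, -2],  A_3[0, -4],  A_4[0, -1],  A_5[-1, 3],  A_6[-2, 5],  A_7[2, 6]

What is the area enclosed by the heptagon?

35

Σ = (0) + (-8) + (0) + (-1) + (1) + (-22) + (-40) = -70
Area = |Σ|/2 = 35.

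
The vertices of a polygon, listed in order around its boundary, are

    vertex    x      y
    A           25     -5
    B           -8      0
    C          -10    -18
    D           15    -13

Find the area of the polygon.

377

Apply the shoelace (surveyor's) formula: 2A = Σ (x_i·y_{i+1} − x_{i+1}·y_i), indices taken mod 4.
A→B: (25)(0) − (-8)(-5) = -40
B→C: (-8)(-18) − (-10)(0) = 144
C→D: (-10)(-13) − (15)(-18) = 400
D→A: (15)(-5) − (25)(-13) = 250
Σ = 754
Area = |Σ|/2 = 377.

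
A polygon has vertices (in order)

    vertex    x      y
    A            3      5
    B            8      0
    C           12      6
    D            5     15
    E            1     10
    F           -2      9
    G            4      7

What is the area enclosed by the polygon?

Σ = (-40) + (48) + (150) + (35) + (29) + (-50) + (-1) = 171
Area = |Σ|/2 = 85.5.

85.5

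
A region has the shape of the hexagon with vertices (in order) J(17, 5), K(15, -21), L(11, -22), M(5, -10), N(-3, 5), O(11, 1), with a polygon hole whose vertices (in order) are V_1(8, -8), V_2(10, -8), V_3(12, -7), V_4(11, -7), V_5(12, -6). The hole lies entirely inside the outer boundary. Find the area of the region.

Outer boundary:
Σ = (-432) + (-99) + (0) + (-5) + (-58) + (38) = -556
Area = |Σ|/2 = 278.
Hole:
Apply Gauss's area formula: 2A = Σ (x_i·y_{i+1} − x_{i+1}·y_i), indices taken mod 5.
Σ = (16) + (26) + (-7) + (18) + (-48) = 5
Area = |Σ|/2 = 2.5.
Net area = 278 − 2.5 = 275.5.

275.5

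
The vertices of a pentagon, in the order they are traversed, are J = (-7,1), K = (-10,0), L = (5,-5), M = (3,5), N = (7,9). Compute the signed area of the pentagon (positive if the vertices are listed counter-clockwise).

81

Σ = (10) + (50) + (40) + (-8) + (70) = 162
Signed area = Σ/2 = 81 (positive ⇒ counter-clockwise traversal).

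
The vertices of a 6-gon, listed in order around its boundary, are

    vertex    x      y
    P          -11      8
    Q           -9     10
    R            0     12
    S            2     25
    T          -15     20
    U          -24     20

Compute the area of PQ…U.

Apply the shoelace (surveyor's) formula: 2A = Σ (x_i·y_{i+1} − x_{i+1}·y_i), indices taken mod 6.
Cross-terms: -38, -108, -24, 415, 180, 28  ⇒  Σ = 453
Area = |Σ|/2 = 226.5.

226.5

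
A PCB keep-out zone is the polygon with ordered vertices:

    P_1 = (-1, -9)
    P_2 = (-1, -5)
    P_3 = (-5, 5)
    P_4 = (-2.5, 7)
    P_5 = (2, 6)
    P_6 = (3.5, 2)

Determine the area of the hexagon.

Apply the shoelace formula: 2A = Σ (x_i·y_{i+1} − x_{i+1}·y_i), indices taken mod 6.
Cross-terms: -4, -30, -22.5, -29, -17, -29.5  ⇒  Σ = -132
Area = |Σ|/2 = 66.

66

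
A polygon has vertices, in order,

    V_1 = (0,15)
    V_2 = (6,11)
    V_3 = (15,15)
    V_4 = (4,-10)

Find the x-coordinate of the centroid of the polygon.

Apply the surveyor's formula. First the cross-terms c_i = x_i·y_{i+1} − x_{i+1}·y_i:
  -90, -75, -210, 60  ⇒  2A = -315, A = -157.5.
Then Σ (x_i + x_{i+1})·c_i = -5865, so x̄ = -5865 / (6·(-157.5)) = 391/63.

391/63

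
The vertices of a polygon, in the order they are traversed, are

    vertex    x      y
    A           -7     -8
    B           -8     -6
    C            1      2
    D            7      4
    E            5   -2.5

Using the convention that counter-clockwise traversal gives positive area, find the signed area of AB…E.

Cross-terms: -22, -10, -10, -37.5, -57.5  ⇒  Σ = -137
Signed area = Σ/2 = -68.5 (negative ⇒ clockwise traversal).

-68.5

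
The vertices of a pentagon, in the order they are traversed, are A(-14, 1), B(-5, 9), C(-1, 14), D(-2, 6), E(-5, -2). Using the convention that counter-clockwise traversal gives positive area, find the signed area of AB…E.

A→B: (-14)(9) − (-5)(1) = -121
B→C: (-5)(14) − (-1)(9) = -61
C→D: (-1)(6) − (-2)(14) = 22
D→E: (-2)(-2) − (-5)(6) = 34
E→A: (-5)(1) − (-14)(-2) = -33
Σ = -159
Signed area = Σ/2 = -79.5 (negative ⇒ clockwise traversal).

-79.5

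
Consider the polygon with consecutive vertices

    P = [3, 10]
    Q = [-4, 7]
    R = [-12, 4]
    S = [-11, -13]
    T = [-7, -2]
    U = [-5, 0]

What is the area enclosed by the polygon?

Σ = (61) + (68) + (200) + (-69) + (-10) + (-50) = 200
Area = |Σ|/2 = 100.

100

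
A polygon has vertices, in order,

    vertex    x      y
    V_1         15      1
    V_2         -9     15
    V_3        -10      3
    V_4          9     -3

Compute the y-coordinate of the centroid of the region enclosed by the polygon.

Apply Gauss's area formula. First the cross-terms c_i = x_i·y_{i+1} − x_{i+1}·y_i:
  234, 123, 3, 54  ⇒  2A = 414, A = 207.
Then Σ (y_i + y_{i+1})·c_i = 5850, so ȳ = 5850 / (6·207) = 325/69.

325/69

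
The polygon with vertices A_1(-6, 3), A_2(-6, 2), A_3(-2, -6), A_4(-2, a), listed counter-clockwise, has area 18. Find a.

The doubled signed area Σ (x_i y_{i+1} − x_{i+1} y_i) is linear in a.
With a=0 it equals 28; the coefficient of a is 4 (from the two edges through A_4).
So 4·a + 28 = 2·18 = 36 ⇒ a = 2.

2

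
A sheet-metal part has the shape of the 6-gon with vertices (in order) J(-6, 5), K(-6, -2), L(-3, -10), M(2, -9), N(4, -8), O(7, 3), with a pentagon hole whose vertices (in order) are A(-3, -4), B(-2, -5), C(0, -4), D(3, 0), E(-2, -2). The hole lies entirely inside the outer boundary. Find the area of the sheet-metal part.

130.5

Outer boundary:
Apply the surveyor's formula: 2A = Σ (x_i·y_{i+1} − x_{i+1}·y_i), indices taken mod 6.
J→K: (-6)(-2) − (-6)(5) = 42
K→L: (-6)(-10) − (-3)(-2) = 54
L→M: (-3)(-9) − (2)(-10) = 47
M→N: (2)(-8) − (4)(-9) = 20
N→O: (4)(3) − (7)(-8) = 68
O→J: (7)(5) − (-6)(3) = 53
Σ = 284
Area = |Σ|/2 = 142.
Hole:
Apply the shoelace (surveyor's) formula: 2A = Σ (x_i·y_{i+1} − x_{i+1}·y_i), indices taken mod 5.
Σ = (7) + (8) + (12) + (-6) + (2) = 23
Area = |Σ|/2 = 11.5.
Net area = 142 − 11.5 = 130.5.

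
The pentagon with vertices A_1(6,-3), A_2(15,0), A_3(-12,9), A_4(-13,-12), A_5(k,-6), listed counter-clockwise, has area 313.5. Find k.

The doubled signed area Σ (x_i y_{i+1} − x_{i+1} y_i) is linear in k.
With k=0 it equals 555; the coefficient of k is 9 (from the two edges through A_5).
So 9·k + 555 = 2·313.5 = 627 ⇒ k = 8.

8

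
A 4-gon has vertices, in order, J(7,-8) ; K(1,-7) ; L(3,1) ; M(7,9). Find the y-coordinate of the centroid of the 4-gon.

-94/59

Apply Gauss's area formula. First the cross-terms c_i = x_i·y_{i+1} − x_{i+1}·y_i:
  -41, 22, 20, -119  ⇒  2A = -118, A = -59.
Then Σ (y_i + y_{i+1})·c_i = 564, so ȳ = 564 / (6·(-59)) = -94/59.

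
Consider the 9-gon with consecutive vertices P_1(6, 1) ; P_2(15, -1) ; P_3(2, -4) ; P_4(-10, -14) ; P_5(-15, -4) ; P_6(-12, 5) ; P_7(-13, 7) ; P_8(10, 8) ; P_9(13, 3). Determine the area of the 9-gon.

356

Σ = (-21) + (-58) + (-68) + (-170) + (-123) + (-19) + (-174) + (-74) + (-5) = -712
Area = |Σ|/2 = 356.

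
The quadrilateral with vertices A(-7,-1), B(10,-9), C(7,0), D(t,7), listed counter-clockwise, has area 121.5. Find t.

-9

The doubled signed area Σ (x_i y_{i+1} − x_{i+1} y_i) is linear in t.
With t=0 it equals 234; the coefficient of t is -1 (from the two edges through D).
So -1·t + 234 = 2·121.5 = 243 ⇒ t = -9.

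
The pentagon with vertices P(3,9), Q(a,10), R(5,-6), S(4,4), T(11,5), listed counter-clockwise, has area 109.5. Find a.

-9

Write out the shoelace sum; only the two edges meeting at Q involve a:
2·Area = [(3·10 − a·9) + (a·(-6) − 5·10)] + 104
       = -15·a + 84 = 219
⇒ a = -9.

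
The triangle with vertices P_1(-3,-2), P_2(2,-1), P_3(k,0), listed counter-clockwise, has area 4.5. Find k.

The doubled signed area Σ (x_i y_{i+1} − x_{i+1} y_i) is linear in k.
With k=0 it equals 7; the coefficient of k is -1 (from the two edges through P_3).
So -1·k + 7 = 2·4.5 = 9 ⇒ k = -2.

-2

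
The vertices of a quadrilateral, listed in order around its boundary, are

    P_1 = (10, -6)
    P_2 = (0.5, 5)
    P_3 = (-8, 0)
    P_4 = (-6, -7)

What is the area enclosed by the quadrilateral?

P_1→P_2: (10)(5) − (0.5)(-6) = 53
P_2→P_3: (0.5)(0) − (-8)(5) = 40
P_3→P_4: (-8)(-7) − (-6)(0) = 56
P_4→P_1: (-6)(-6) − (10)(-7) = 106
Σ = 255
Area = |Σ|/2 = 127.5.

127.5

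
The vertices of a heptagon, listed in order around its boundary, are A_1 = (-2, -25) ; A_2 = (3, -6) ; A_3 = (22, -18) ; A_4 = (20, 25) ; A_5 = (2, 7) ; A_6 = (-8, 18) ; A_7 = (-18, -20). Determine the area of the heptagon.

1075.5

Σ = (87) + (78) + (910) + (90) + (92) + (484) + (410) = 2151
Area = |Σ|/2 = 1075.5.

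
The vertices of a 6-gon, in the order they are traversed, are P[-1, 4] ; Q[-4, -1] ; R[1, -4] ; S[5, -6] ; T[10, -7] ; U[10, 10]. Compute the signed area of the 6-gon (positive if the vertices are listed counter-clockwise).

146.5

Apply the surveyor's formula: 2A = Σ (x_i·y_{i+1} − x_{i+1}·y_i), indices taken mod 6.
Cross-terms: 17, 17, 14, 25, 170, 50  ⇒  Σ = 293
Signed area = Σ/2 = 146.5 (positive ⇒ counter-clockwise traversal).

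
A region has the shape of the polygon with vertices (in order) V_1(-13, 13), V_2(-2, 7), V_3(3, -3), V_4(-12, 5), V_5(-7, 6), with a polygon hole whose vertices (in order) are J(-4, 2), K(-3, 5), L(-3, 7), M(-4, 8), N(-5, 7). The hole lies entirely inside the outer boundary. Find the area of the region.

Outer boundary:
Σ = (-65) + (-15) + (-21) + (-37) + (-13) = -151
Area = |Σ|/2 = 75.5.
Hole:
Apply the surveyor's formula: 2A = Σ (x_i·y_{i+1} − x_{i+1}·y_i), indices taken mod 5.
Cross-terms: -14, -6, 4, 12, 18  ⇒  Σ = 14
Area = |Σ|/2 = 7.
Net area = 75.5 − 7 = 68.5.

68.5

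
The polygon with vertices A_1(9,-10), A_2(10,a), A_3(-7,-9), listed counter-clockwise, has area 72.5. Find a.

The doubled signed area Σ (x_i y_{i+1} − x_{i+1} y_i) is linear in a.
With a=0 it equals 161; the coefficient of a is 16 (from the two edges through A_2).
So 16·a + 161 = 2·72.5 = 145 ⇒ a = -1.

-1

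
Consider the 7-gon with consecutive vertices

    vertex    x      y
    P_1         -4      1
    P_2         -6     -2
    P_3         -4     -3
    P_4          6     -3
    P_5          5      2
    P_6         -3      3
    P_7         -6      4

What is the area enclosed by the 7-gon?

59

Apply the shoelace formula: 2A = Σ (x_i·y_{i+1} − x_{i+1}·y_i), indices taken mod 7.
Σ = (14) + (10) + (30) + (27) + (21) + (6) + (10) = 118
Area = |Σ|/2 = 59.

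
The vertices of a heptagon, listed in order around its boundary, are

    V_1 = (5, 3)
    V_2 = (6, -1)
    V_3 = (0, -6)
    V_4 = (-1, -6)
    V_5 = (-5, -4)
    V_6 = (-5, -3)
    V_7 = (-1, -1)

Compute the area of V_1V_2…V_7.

Apply Gauss's area formula: 2A = Σ (x_i·y_{i+1} − x_{i+1}·y_i), indices taken mod 7.
Cross-terms: -23, -36, -6, -26, -5, 2, 2  ⇒  Σ = -92
Area = |Σ|/2 = 46.

46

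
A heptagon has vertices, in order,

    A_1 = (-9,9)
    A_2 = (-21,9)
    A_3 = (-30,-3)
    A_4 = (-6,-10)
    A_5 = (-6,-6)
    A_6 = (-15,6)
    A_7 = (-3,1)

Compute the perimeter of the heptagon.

94

|A_1A_2| = √((-12)² + (0)²) = √144 = 12
|A_2A_3| = √((-9)² + (-12)²) = √225 = 15
|A_3A_4| = √((24)² + (-7)²) = √625 = 25
|A_4A_5| = √((0)² + (4)²) = √16 = 4
|A_5A_6| = √((-9)² + (12)²) = √225 = 15
|A_6A_7| = √((12)² + (-5)²) = √169 = 13
|A_7A_1| = √((-6)² + (8)²) = √100 = 10
Perimeter = 12 + 15 + 25 + 4 + 15 + 13 + 10 = 94.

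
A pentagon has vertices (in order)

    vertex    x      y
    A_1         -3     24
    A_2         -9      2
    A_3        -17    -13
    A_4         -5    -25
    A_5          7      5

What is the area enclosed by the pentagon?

Apply the surveyor's formula: 2A = Σ (x_i·y_{i+1} − x_{i+1}·y_i), indices taken mod 5.
Σ = (210) + (151) + (360) + (150) + (183) = 1054
Area = |Σ|/2 = 527.

527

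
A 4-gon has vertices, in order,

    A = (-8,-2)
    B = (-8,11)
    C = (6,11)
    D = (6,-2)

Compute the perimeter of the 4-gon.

54

|AB| = √((0)² + (13)²) = √169 = 13
|BC| = √((14)² + (0)²) = √196 = 14
|CD| = √((0)² + (-13)²) = √169 = 13
|DA| = √((-14)² + (0)²) = √196 = 14
Perimeter = 13 + 14 + 13 + 14 = 54.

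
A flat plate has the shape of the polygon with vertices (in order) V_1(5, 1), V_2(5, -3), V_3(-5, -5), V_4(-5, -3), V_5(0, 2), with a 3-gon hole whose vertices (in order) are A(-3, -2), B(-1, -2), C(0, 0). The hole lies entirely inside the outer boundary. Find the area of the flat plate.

43

Outer boundary:
Apply the shoelace formula: 2A = Σ (x_i·y_{i+1} − x_{i+1}·y_i), indices taken mod 5.
Cross-terms: -20, -40, -10, -10, -10  ⇒  Σ = -90
Area = |Σ|/2 = 45.
Hole:
Cross-terms: 4, 0, 0  ⇒  Σ = 4
Area = |Σ|/2 = 2.
Net area = 45 − 2 = 43.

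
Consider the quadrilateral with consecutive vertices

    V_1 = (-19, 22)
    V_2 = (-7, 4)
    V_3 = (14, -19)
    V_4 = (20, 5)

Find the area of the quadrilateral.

570

Apply the shoelace formula: 2A = Σ (x_i·y_{i+1} − x_{i+1}·y_i), indices taken mod 4.
Σ = (78) + (77) + (450) + (535) = 1140
Area = |Σ|/2 = 570.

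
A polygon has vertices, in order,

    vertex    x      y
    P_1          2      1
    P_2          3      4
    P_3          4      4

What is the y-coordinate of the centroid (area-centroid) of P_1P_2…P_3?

Apply the surveyor's formula. First the cross-terms c_i = x_i·y_{i+1} − x_{i+1}·y_i:
  5, -4, -4  ⇒  2A = -3, A = -1.5.
Then Σ (y_i + y_{i+1})·c_i = -27, so ȳ = -27 / (6·(-1.5)) = 3.

3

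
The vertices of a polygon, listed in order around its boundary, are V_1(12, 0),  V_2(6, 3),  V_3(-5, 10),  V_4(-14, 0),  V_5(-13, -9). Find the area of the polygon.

242.5

Σ = (36) + (75) + (140) + (126) + (108) = 485
Area = |Σ|/2 = 242.5.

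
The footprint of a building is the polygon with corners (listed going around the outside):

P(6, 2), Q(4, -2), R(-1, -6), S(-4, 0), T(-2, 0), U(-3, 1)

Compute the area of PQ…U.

42

Apply the shoelace formula: 2A = Σ (x_i·y_{i+1} − x_{i+1}·y_i), indices taken mod 6.
Cross-terms: -20, -26, -24, 0, -2, -12  ⇒  Σ = -84
Area = |Σ|/2 = 42.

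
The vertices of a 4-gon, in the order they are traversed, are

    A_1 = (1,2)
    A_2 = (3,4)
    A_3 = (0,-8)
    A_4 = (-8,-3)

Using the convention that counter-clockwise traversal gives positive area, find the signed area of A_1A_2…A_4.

-51.5

A_1→A_2: (1)(4) − (3)(2) = -2
A_2→A_3: (3)(-8) − (0)(4) = -24
A_3→A_4: (0)(-3) − (-8)(-8) = -64
A_4→A_1: (-8)(2) − (1)(-3) = -13
Σ = -103
Signed area = Σ/2 = -51.5 (negative ⇒ clockwise traversal).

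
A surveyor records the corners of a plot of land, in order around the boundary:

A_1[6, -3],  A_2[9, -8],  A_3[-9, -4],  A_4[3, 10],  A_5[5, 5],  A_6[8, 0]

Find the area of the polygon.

153

Apply Gauss's area formula: 2A = Σ (x_i·y_{i+1} − x_{i+1}·y_i), indices taken mod 6.
Cross-terms: -21, -108, -78, -35, -40, -24  ⇒  Σ = -306
Area = |Σ|/2 = 153.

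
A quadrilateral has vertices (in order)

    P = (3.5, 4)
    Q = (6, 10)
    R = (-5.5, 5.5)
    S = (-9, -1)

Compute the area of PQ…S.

60.75

Apply Gauss's area formula: 2A = Σ (x_i·y_{i+1} − x_{i+1}·y_i), indices taken mod 4.
Σ = (11) + (88) + (55) + (-32.5) = 121.5
Area = |Σ|/2 = 60.75.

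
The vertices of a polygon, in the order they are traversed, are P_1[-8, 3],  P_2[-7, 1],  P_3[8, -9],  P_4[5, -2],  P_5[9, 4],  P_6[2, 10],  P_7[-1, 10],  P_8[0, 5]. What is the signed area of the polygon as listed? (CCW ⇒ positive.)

P_1→P_2: (-8)(1) − (-7)(3) = 13
P_2→P_3: (-7)(-9) − (8)(1) = 55
P_3→P_4: (8)(-2) − (5)(-9) = 29
P_4→P_5: (5)(4) − (9)(-2) = 38
P_5→P_6: (9)(10) − (2)(4) = 82
P_6→P_7: (2)(10) − (-1)(10) = 30
P_7→P_8: (-1)(5) − (0)(10) = -5
P_8→P_1: (0)(3) − (-8)(5) = 40
Σ = 282
Signed area = Σ/2 = 141 (positive ⇒ counter-clockwise traversal).

141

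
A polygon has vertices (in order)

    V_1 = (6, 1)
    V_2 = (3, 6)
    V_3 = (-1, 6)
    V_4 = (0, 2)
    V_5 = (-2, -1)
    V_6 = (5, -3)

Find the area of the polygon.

46.5

V_1→V_2: (6)(6) − (3)(1) = 33
V_2→V_3: (3)(6) − (-1)(6) = 24
V_3→V_4: (-1)(2) − (0)(6) = -2
V_4→V_5: (0)(-1) − (-2)(2) = 4
V_5→V_6: (-2)(-3) − (5)(-1) = 11
V_6→V_1: (5)(1) − (6)(-3) = 23
Σ = 93
Area = |Σ|/2 = 46.5.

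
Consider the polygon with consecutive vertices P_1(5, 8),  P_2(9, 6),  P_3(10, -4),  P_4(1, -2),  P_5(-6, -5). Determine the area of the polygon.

Apply the surveyor's formula: 2A = Σ (x_i·y_{i+1} − x_{i+1}·y_i), indices taken mod 5.
P_1→P_2: (5)(6) − (9)(8) = -42
P_2→P_3: (9)(-4) − (10)(6) = -96
P_3→P_4: (10)(-2) − (1)(-4) = -16
P_4→P_5: (1)(-5) − (-6)(-2) = -17
P_5→P_1: (-6)(8) − (5)(-5) = -23
Σ = -194
Area = |Σ|/2 = 97.

97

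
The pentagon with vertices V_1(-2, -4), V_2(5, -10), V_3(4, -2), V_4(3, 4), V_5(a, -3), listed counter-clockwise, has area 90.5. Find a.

-13

The doubled signed area Σ (x_i y_{i+1} − x_{i+1} y_i) is linear in a.
With a=0 it equals 77; the coefficient of a is -8 (from the two edges through V_5).
So -8·a + 77 = 2·90.5 = 181 ⇒ a = -13.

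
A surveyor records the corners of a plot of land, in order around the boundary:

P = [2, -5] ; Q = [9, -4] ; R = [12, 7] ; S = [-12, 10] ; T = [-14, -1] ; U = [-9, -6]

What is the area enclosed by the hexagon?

Apply the surveyor's formula: 2A = Σ (x_i·y_{i+1} − x_{i+1}·y_i), indices taken mod 6.
P→Q: (2)(-4) − (9)(-5) = 37
Q→R: (9)(7) − (12)(-4) = 111
R→S: (12)(10) − (-12)(7) = 204
S→T: (-12)(-1) − (-14)(10) = 152
T→U: (-14)(-6) − (-9)(-1) = 75
U→P: (-9)(-5) − (2)(-6) = 57
Σ = 636
Area = |Σ|/2 = 318.

318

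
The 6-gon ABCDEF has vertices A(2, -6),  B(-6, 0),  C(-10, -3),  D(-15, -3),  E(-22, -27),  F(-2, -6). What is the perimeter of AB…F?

|AB| = √((-8)² + (6)²) = √100 = 10
|BC| = √((-4)² + (-3)²) = √25 = 5
|CD| = √((-5)² + (0)²) = √25 = 5
|DE| = √((-7)² + (-24)²) = √625 = 25
|EF| = √((20)² + (21)²) = √841 = 29
|FA| = √((4)² + (0)²) = √16 = 4
Perimeter = 10 + 5 + 5 + 25 + 29 + 4 = 78.

78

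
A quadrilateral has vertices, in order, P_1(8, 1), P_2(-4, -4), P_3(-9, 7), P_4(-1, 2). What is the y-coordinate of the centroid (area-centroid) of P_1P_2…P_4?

43/60

Apply the shoelace formula. First the cross-terms c_i = x_i·y_{i+1} − x_{i+1}·y_i:
  -28, -64, -11, -17  ⇒  2A = -120, A = -60.
Then Σ (y_i + y_{i+1})·c_i = -258, so ȳ = -258 / (6·(-60)) = 43/60.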